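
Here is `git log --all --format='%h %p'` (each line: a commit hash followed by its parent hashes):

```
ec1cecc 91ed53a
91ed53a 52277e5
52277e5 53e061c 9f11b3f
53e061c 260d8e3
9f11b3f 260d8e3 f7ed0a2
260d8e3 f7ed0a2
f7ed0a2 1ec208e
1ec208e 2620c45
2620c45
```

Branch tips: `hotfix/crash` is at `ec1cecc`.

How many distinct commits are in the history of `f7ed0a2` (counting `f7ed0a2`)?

3

Walking parent pointers from f7ed0a2: reachable set = {1ec208e, 2620c45, f7ed0a2}.
That is 3 commits.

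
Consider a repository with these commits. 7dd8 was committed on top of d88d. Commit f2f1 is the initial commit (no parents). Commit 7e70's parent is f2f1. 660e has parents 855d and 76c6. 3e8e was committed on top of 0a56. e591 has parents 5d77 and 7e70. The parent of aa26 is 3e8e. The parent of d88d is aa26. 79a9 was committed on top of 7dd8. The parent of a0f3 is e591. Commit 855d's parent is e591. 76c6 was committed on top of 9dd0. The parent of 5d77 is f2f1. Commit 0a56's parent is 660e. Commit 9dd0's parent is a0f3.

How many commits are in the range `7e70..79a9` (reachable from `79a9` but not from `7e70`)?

Reachable from 79a9: {0a56, 3e8e, 5d77, 660e, 76c6, 79a9, 7dd8, 7e70, 855d, 9dd0, a0f3, aa26, d88d, e591, f2f1}.
Reachable from 7e70: {7e70, f2f1}.
In 79a9's history but not 7e70's: {0a56, 3e8e, 5d77, 660e, 76c6, 79a9, 7dd8, 855d, 9dd0, a0f3, aa26, d88d, e591} — 13 commits.

13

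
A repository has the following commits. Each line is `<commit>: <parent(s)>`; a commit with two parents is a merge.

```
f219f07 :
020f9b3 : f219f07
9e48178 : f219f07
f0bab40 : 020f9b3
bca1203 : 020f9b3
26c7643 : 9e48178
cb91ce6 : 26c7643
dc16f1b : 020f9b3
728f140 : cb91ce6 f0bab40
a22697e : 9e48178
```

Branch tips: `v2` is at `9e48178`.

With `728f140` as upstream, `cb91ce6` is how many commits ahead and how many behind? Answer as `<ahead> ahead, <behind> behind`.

Reachable from cb91ce6: {26c7643, 9e48178, cb91ce6, f219f07}.
Reachable from 728f140: {020f9b3, 26c7643, 728f140, 9e48178, cb91ce6, f0bab40, f219f07}.
Only in cb91ce6's history (ahead): {} — 0.
Only in 728f140's history (behind): {020f9b3, 728f140, f0bab40} — 3.

0 ahead, 3 behind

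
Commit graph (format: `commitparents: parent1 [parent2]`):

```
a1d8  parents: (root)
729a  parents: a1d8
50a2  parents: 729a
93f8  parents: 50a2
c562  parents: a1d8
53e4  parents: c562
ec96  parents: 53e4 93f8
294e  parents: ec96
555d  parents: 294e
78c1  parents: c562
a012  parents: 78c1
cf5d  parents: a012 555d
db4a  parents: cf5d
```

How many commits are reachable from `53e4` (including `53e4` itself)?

Walking parent pointers from 53e4: reachable set = {53e4, a1d8, c562}.
That is 3 commits.

3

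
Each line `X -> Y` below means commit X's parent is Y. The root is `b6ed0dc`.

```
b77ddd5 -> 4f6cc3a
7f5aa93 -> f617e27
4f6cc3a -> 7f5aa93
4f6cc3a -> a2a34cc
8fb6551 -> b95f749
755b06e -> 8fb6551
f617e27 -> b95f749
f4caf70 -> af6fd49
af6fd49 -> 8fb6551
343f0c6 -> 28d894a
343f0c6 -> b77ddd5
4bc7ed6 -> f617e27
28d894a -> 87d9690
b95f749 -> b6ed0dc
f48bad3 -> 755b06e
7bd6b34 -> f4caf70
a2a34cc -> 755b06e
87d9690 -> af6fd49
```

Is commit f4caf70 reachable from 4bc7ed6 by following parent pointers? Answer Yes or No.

Ancestors of 4bc7ed6: {4bc7ed6, b6ed0dc, b95f749, f617e27}.
f4caf70 is not in that set, so it is not an ancestor of 4bc7ed6.

No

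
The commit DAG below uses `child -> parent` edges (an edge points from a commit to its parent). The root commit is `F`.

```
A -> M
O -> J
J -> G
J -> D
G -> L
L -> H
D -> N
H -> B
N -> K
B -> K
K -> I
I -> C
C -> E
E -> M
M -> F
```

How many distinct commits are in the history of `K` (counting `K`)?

Walking parent pointers from K: reachable set = {C, E, F, I, K, M}.
That is 6 commits.

6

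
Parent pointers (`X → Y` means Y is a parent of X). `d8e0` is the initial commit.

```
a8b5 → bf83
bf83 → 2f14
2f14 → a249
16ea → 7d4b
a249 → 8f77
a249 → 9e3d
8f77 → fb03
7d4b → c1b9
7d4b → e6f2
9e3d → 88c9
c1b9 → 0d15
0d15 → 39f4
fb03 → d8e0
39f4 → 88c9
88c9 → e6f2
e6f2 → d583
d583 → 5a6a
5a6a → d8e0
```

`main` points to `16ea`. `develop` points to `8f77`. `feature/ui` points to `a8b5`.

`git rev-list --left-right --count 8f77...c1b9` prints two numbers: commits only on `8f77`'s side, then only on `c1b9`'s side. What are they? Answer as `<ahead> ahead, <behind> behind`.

2 ahead, 7 behind

Reachable from 8f77: {8f77, d8e0, fb03}.
Reachable from c1b9: {0d15, 39f4, 5a6a, 88c9, c1b9, d583, d8e0, e6f2}.
Only in 8f77's history (ahead): {8f77, fb03} — 2.
Only in c1b9's history (behind): {0d15, 39f4, 5a6a, 88c9, c1b9, d583, e6f2} — 7.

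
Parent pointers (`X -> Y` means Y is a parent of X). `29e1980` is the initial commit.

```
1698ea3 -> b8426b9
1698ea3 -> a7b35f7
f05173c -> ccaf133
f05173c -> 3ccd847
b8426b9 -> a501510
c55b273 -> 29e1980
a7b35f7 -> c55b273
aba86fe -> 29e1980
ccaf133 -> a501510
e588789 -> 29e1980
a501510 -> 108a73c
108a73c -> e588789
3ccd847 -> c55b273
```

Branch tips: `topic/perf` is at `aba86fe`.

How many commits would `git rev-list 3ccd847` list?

Walking parent pointers from 3ccd847: reachable set = {29e1980, 3ccd847, c55b273}.
That is 3 commits.

3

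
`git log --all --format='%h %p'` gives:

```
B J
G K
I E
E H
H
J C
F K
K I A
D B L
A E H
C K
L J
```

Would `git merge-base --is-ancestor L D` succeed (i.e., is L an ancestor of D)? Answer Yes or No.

Yes

Ancestors of D (commits reachable by following parents): {A, B, C, D, E, H, I, J, K, L}.
L is in that set, so it is an ancestor of D.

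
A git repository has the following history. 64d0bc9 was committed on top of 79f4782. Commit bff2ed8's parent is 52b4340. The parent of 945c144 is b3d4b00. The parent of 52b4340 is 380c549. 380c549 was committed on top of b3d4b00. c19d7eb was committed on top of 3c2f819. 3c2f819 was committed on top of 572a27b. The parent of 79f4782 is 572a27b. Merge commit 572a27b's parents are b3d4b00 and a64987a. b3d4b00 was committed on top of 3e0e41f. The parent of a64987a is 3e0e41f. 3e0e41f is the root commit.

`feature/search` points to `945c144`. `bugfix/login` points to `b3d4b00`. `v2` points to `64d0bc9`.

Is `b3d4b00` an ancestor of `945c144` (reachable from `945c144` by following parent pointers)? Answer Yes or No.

Ancestors of 945c144 (commits reachable by following parents): {3e0e41f, 945c144, b3d4b00}.
b3d4b00 is in that set, so it is an ancestor of 945c144.

Yes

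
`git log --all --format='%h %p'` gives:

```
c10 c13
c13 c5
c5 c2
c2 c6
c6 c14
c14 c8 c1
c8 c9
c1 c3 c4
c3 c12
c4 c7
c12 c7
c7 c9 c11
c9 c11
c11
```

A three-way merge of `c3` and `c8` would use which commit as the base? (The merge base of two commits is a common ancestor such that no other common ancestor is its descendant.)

c9

Ancestors of c3: {c11, c12, c3, c7, c9}.
Ancestors of c8: {c11, c8, c9}.
Common ancestors: {c11, c9}.
Among these, c9 is not an ancestor of any other common ancestor — it is the merge base.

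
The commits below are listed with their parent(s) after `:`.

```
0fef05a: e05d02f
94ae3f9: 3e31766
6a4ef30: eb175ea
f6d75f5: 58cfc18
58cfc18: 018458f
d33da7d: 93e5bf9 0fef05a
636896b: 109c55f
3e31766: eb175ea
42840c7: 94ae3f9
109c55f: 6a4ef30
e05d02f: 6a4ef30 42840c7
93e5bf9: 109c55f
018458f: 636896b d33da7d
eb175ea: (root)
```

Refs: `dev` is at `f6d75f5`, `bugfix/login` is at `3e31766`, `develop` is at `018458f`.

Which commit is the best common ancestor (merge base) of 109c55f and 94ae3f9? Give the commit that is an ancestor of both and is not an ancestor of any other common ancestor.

eb175ea

Ancestors of 109c55f: {109c55f, 6a4ef30, eb175ea}.
Ancestors of 94ae3f9: {3e31766, 94ae3f9, eb175ea}.
Common ancestors: {eb175ea}.
The only common ancestor is eb175ea, so it is the merge base.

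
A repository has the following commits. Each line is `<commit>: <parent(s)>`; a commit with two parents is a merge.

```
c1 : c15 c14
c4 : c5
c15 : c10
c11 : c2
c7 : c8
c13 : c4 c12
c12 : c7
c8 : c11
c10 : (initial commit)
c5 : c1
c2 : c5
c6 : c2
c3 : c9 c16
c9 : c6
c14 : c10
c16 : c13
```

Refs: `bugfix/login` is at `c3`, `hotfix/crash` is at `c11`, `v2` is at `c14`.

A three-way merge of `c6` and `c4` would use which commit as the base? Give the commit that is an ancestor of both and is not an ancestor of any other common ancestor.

c5

Ancestors of c6: {c1, c10, c14, c15, c2, c5, c6}.
Ancestors of c4: {c1, c10, c14, c15, c4, c5}.
Common ancestors: {c1, c10, c14, c15, c5}.
Among these, c5 is not an ancestor of any other common ancestor — it is the merge base.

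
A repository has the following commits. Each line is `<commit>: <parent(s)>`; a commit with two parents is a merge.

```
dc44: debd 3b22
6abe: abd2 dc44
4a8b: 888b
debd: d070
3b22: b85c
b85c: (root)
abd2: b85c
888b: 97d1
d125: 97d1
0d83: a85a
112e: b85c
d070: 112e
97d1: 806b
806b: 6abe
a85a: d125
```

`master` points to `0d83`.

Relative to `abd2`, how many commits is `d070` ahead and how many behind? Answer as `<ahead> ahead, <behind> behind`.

Reachable from d070: {112e, b85c, d070}.
Reachable from abd2: {abd2, b85c}.
Only in d070's history (ahead): {112e, d070} — 2.
Only in abd2's history (behind): {abd2} — 1.

2 ahead, 1 behind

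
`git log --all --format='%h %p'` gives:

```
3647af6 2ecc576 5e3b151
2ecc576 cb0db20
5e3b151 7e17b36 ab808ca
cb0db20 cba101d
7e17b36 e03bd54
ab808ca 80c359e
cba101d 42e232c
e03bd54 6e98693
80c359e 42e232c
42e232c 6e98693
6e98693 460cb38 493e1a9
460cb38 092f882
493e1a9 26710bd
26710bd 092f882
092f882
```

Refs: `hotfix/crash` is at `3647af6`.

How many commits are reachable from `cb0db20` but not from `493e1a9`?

5

Reachable from cb0db20: {092f882, 26710bd, 42e232c, 460cb38, 493e1a9, 6e98693, cb0db20, cba101d}.
Reachable from 493e1a9: {092f882, 26710bd, 493e1a9}.
In cb0db20's history but not 493e1a9's: {42e232c, 460cb38, 6e98693, cb0db20, cba101d} — 5 commits.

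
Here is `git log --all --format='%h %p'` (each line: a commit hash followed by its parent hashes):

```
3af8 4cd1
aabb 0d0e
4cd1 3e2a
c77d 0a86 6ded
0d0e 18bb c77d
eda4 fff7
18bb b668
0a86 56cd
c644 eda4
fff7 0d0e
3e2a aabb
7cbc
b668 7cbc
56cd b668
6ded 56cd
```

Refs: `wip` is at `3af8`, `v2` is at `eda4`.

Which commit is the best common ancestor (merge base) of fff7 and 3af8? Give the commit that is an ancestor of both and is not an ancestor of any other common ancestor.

0d0e

Ancestors of fff7: {0a86, 0d0e, 18bb, 56cd, 6ded, 7cbc, b668, c77d, fff7}.
Ancestors of 3af8: {0a86, 0d0e, 18bb, 3af8, 3e2a, 4cd1, 56cd, 6ded, 7cbc, aabb, b668, c77d}.
Common ancestors: {0a86, 0d0e, 18bb, 56cd, 6ded, 7cbc, b668, c77d}.
Among these, 0d0e is not an ancestor of any other common ancestor — it is the merge base.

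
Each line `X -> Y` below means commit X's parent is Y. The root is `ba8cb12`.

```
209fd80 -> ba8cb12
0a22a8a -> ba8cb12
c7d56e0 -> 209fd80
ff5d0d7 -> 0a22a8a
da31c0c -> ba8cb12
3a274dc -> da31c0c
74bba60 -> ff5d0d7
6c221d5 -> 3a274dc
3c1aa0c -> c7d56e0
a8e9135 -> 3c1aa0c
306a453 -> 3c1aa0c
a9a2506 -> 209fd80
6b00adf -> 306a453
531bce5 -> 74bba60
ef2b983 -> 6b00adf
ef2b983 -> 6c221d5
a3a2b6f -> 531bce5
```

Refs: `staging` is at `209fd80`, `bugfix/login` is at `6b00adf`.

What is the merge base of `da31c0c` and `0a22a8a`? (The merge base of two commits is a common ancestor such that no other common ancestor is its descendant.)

ba8cb12

Ancestors of da31c0c: {ba8cb12, da31c0c}.
Ancestors of 0a22a8a: {0a22a8a, ba8cb12}.
Common ancestors: {ba8cb12}.
The only common ancestor is ba8cb12, so it is the merge base.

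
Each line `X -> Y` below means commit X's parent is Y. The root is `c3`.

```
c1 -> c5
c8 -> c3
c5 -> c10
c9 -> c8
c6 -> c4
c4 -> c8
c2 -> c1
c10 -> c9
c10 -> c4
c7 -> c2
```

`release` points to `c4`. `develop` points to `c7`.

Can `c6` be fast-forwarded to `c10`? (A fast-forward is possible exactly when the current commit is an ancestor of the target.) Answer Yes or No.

A fast-forward from c6 to c10 is possible iff c6 is an ancestor of c10.
Ancestors of c10: {c10, c3, c4, c8, c9}.
c6 is not among them, so fast-forward is not possible.

No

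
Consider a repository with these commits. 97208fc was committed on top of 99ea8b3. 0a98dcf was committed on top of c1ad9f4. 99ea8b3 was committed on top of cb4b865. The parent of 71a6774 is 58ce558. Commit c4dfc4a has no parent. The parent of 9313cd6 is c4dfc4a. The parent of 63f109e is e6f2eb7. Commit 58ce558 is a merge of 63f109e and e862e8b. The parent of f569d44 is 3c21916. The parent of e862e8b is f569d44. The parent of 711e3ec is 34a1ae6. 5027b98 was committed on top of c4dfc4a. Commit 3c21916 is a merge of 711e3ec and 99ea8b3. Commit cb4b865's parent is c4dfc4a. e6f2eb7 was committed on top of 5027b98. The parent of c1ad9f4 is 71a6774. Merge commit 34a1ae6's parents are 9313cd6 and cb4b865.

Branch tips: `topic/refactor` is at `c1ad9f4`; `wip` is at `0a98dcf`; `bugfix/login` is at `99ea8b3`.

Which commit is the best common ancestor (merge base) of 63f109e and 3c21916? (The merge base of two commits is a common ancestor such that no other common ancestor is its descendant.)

c4dfc4a

Ancestors of 63f109e: {5027b98, 63f109e, c4dfc4a, e6f2eb7}.
Ancestors of 3c21916: {34a1ae6, 3c21916, 711e3ec, 9313cd6, 99ea8b3, c4dfc4a, cb4b865}.
Common ancestors: {c4dfc4a}.
The only common ancestor is c4dfc4a, so it is the merge base.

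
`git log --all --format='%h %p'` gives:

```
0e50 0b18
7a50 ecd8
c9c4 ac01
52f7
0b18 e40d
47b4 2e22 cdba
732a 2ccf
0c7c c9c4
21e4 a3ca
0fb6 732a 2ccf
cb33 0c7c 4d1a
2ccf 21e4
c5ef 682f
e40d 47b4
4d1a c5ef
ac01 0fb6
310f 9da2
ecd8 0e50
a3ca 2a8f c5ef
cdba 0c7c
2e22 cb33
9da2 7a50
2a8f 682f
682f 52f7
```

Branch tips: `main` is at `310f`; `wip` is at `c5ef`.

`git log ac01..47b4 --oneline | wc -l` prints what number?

Reachable from 47b4: {0c7c, 0fb6, 21e4, 2a8f, 2ccf, 2e22, 47b4, 4d1a, 52f7, 682f, 732a, a3ca, ac01, c5ef, c9c4, cb33, cdba}.
Reachable from ac01: {0fb6, 21e4, 2a8f, 2ccf, 52f7, 682f, 732a, a3ca, ac01, c5ef}.
In 47b4's history but not ac01's: {0c7c, 2e22, 47b4, 4d1a, c9c4, cb33, cdba} — 7 commits.

7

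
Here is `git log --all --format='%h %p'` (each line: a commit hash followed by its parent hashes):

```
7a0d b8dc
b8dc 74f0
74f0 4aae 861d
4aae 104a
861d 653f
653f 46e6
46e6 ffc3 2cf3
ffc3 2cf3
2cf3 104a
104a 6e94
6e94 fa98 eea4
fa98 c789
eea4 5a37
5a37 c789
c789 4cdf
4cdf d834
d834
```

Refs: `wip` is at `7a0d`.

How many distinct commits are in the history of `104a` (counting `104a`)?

Walking parent pointers from 104a: reachable set = {104a, 4cdf, 5a37, 6e94, c789, d834, eea4, fa98}.
That is 8 commits.

8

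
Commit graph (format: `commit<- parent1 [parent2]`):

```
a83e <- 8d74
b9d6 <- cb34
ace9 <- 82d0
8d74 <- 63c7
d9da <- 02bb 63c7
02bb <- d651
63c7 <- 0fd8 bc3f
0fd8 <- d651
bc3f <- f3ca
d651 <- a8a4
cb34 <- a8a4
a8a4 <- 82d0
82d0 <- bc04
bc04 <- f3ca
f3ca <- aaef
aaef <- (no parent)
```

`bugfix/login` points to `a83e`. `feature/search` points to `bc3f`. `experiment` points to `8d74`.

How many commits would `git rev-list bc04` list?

Walking parent pointers from bc04: reachable set = {aaef, bc04, f3ca}.
That is 3 commits.

3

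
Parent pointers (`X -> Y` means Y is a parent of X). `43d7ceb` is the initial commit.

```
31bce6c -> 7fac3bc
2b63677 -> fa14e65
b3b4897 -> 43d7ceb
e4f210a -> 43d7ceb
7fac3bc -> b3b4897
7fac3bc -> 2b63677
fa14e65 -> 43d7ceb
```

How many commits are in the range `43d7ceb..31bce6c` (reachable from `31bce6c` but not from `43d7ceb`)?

Reachable from 31bce6c: {2b63677, 31bce6c, 43d7ceb, 7fac3bc, b3b4897, fa14e65}.
Reachable from 43d7ceb: {43d7ceb}.
In 31bce6c's history but not 43d7ceb's: {2b63677, 31bce6c, 7fac3bc, b3b4897, fa14e65} — 5 commits.

5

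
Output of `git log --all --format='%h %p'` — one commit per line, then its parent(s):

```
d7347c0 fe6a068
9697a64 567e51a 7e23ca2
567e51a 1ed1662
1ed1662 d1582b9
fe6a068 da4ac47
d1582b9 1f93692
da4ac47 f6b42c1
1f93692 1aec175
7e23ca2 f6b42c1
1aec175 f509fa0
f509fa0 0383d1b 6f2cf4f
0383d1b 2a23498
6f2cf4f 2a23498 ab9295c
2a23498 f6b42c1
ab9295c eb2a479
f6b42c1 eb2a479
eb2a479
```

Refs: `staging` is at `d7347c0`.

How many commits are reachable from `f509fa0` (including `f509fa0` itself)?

7

Walking parent pointers from f509fa0: reachable set = {0383d1b, 2a23498, 6f2cf4f, ab9295c, eb2a479, f509fa0, f6b42c1}.
That is 7 commits.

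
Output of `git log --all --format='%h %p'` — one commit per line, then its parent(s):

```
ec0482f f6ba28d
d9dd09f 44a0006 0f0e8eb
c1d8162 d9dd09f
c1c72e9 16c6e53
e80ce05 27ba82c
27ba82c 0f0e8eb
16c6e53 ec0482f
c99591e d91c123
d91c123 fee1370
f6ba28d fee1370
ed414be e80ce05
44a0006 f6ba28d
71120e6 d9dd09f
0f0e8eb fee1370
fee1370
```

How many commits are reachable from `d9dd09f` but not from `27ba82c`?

3

Reachable from d9dd09f: {0f0e8eb, 44a0006, d9dd09f, f6ba28d, fee1370}.
Reachable from 27ba82c: {0f0e8eb, 27ba82c, fee1370}.
In d9dd09f's history but not 27ba82c's: {44a0006, d9dd09f, f6ba28d} — 3 commits.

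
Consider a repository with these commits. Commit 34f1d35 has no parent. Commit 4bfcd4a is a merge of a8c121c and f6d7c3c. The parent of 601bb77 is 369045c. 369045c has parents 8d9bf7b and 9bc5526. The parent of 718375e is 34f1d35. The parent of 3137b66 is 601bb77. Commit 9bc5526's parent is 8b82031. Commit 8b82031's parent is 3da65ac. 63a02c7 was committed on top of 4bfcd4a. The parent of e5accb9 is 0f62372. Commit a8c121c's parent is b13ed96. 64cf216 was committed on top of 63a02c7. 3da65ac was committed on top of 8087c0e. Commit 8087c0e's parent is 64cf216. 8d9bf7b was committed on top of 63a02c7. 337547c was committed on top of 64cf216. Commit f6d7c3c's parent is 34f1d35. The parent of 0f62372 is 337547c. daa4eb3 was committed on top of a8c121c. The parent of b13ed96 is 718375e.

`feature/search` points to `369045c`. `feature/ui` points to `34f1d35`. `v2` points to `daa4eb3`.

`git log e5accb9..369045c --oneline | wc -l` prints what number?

Reachable from 369045c: {34f1d35, 369045c, 3da65ac, 4bfcd4a, 63a02c7, 64cf216, 718375e, 8087c0e, 8b82031, 8d9bf7b, 9bc5526, a8c121c, b13ed96, f6d7c3c}.
Reachable from e5accb9: {0f62372, 337547c, 34f1d35, 4bfcd4a, 63a02c7, 64cf216, 718375e, a8c121c, b13ed96, e5accb9, f6d7c3c}.
In 369045c's history but not e5accb9's: {369045c, 3da65ac, 8087c0e, 8b82031, 8d9bf7b, 9bc5526} — 6 commits.

6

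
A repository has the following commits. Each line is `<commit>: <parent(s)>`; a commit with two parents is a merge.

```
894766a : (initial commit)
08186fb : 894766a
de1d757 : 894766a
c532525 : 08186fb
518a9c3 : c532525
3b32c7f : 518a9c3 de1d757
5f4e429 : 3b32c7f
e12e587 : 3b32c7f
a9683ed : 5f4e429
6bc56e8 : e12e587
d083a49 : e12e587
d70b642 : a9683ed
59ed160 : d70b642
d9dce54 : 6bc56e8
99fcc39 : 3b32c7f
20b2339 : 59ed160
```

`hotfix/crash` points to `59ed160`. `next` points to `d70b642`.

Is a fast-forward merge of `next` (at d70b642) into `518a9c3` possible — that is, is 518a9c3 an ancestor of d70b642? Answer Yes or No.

Yes

A fast-forward from 518a9c3 to d70b642 is possible iff 518a9c3 is an ancestor of d70b642.
Ancestors of d70b642: {08186fb, 3b32c7f, 518a9c3, 5f4e429, 894766a, a9683ed, c532525, d70b642, de1d757}.
518a9c3 is among them, so fast-forward is possible.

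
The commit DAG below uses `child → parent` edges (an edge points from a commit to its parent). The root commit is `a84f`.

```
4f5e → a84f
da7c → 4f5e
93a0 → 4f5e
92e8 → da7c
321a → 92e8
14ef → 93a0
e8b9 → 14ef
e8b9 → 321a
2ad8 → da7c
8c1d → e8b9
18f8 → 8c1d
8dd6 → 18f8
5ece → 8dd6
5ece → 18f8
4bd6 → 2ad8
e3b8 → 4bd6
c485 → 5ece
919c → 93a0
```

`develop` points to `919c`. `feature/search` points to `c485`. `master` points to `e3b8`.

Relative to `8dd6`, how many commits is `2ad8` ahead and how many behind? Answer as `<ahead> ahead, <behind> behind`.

1 ahead, 8 behind

Reachable from 2ad8: {2ad8, 4f5e, a84f, da7c}.
Reachable from 8dd6: {14ef, 18f8, 321a, 4f5e, 8c1d, 8dd6, 92e8, 93a0, a84f, da7c, e8b9}.
Only in 2ad8's history (ahead): {2ad8} — 1.
Only in 8dd6's history (behind): {14ef, 18f8, 321a, 8c1d, 8dd6, 92e8, 93a0, e8b9} — 8.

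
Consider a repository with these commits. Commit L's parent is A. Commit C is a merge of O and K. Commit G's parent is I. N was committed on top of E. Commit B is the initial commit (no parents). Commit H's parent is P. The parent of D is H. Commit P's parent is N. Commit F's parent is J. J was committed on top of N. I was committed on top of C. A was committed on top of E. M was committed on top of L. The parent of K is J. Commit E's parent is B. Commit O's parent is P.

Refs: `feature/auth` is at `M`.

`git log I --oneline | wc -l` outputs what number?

9

Walking parent pointers from I: reachable set = {B, C, E, I, J, K, N, O, P}.
That is 9 commits.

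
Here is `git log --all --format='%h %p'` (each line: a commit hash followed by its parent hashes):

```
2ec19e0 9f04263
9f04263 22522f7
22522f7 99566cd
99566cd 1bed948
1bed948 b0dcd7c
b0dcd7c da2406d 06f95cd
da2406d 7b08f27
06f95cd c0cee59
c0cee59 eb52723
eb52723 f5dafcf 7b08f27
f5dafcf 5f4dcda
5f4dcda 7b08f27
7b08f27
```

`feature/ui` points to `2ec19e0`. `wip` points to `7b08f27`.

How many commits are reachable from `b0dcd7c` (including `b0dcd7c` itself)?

8

Walking parent pointers from b0dcd7c: reachable set = {06f95cd, 5f4dcda, 7b08f27, b0dcd7c, c0cee59, da2406d, eb52723, f5dafcf}.
That is 8 commits.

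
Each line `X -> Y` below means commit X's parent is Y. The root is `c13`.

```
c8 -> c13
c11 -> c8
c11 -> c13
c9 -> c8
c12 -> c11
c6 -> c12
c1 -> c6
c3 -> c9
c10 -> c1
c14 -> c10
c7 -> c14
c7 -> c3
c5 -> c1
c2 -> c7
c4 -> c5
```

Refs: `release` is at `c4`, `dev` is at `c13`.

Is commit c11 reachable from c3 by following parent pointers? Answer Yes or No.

Ancestors of c3: {c13, c3, c8, c9}.
c11 is not in that set, so it is not an ancestor of c3.

No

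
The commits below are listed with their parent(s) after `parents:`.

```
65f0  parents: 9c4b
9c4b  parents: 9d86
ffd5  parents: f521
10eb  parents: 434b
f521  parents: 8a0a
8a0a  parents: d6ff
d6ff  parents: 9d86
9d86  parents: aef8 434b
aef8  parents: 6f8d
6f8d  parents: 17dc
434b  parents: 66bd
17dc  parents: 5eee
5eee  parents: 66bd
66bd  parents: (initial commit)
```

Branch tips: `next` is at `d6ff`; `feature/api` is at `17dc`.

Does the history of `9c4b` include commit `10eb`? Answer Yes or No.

Ancestors of 9c4b: {17dc, 434b, 5eee, 66bd, 6f8d, 9c4b, 9d86, aef8}.
10eb is not in that set, so it is not an ancestor of 9c4b.

No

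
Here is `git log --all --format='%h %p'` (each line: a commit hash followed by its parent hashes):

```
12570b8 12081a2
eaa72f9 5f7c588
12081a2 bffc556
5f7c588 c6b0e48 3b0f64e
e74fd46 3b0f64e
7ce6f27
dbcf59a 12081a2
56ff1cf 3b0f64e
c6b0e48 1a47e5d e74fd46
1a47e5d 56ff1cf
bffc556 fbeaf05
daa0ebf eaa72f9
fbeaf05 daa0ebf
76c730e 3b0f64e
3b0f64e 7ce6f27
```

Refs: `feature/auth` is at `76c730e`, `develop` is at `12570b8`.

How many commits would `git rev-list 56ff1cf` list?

3

Walking parent pointers from 56ff1cf: reachable set = {3b0f64e, 56ff1cf, 7ce6f27}.
That is 3 commits.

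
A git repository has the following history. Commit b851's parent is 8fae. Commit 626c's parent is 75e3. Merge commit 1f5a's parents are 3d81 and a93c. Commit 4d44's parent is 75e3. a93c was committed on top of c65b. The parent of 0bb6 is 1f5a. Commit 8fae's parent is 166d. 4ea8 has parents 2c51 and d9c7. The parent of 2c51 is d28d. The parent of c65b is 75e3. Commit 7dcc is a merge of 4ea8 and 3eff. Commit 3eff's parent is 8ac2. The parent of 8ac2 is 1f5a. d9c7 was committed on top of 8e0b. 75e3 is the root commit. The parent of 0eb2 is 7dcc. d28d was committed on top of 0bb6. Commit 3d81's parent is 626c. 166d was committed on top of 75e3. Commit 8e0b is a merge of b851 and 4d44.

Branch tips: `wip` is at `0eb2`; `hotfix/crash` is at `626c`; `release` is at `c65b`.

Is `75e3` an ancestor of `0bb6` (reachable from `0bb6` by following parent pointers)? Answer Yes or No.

Ancestors of 0bb6 (commits reachable by following parents): {0bb6, 1f5a, 3d81, 626c, 75e3, a93c, c65b}.
75e3 is in that set, so it is an ancestor of 0bb6.

Yes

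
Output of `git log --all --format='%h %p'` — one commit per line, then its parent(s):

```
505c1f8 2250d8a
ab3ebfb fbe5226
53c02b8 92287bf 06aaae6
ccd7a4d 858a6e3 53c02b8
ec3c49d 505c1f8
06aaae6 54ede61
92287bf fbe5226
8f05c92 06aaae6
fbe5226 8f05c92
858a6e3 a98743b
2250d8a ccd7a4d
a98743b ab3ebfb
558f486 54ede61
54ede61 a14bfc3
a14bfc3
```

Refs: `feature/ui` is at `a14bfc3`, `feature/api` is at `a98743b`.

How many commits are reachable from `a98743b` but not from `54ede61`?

5

Reachable from a98743b: {06aaae6, 54ede61, 8f05c92, a14bfc3, a98743b, ab3ebfb, fbe5226}.
Reachable from 54ede61: {54ede61, a14bfc3}.
In a98743b's history but not 54ede61's: {06aaae6, 8f05c92, a98743b, ab3ebfb, fbe5226} — 5 commits.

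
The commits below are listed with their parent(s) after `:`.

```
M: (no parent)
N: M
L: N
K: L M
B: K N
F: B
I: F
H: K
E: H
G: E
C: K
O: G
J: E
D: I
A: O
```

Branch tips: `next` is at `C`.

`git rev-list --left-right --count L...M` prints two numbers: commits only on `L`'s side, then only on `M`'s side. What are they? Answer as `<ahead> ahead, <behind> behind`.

Reachable from L: {L, M, N}.
Reachable from M: {M}.
Only in L's history (ahead): {L, N} — 2.
Only in M's history (behind): {} — 0.

2 ahead, 0 behind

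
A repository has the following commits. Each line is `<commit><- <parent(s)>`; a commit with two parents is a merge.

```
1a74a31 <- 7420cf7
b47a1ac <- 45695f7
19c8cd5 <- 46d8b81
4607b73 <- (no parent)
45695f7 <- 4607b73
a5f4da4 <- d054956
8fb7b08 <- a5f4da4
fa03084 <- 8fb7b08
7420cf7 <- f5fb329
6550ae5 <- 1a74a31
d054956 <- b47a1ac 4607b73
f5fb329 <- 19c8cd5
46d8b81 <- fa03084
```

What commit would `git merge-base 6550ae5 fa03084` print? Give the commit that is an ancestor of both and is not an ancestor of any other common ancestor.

fa03084

Ancestors of 6550ae5: {19c8cd5, 1a74a31, 45695f7, 4607b73, 46d8b81, 6550ae5, 7420cf7, 8fb7b08, a5f4da4, b47a1ac, d054956, f5fb329, fa03084}.
Ancestors of fa03084: {45695f7, 4607b73, 8fb7b08, a5f4da4, b47a1ac, d054956, fa03084}.
Common ancestors: {45695f7, 4607b73, 8fb7b08, a5f4da4, b47a1ac, d054956, fa03084}.
Among these, fa03084 is not an ancestor of any other common ancestor — it is the merge base.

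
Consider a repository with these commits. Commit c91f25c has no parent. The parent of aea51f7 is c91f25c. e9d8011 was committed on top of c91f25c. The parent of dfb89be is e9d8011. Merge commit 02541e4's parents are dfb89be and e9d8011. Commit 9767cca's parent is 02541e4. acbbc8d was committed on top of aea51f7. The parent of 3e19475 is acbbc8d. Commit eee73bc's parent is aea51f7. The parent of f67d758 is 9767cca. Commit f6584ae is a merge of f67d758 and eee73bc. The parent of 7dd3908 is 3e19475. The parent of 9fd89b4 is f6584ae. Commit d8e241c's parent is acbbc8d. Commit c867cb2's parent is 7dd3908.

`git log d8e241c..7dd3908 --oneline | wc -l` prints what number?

Reachable from 7dd3908: {3e19475, 7dd3908, acbbc8d, aea51f7, c91f25c}.
Reachable from d8e241c: {acbbc8d, aea51f7, c91f25c, d8e241c}.
In 7dd3908's history but not d8e241c's: {3e19475, 7dd3908} — 2 commits.

2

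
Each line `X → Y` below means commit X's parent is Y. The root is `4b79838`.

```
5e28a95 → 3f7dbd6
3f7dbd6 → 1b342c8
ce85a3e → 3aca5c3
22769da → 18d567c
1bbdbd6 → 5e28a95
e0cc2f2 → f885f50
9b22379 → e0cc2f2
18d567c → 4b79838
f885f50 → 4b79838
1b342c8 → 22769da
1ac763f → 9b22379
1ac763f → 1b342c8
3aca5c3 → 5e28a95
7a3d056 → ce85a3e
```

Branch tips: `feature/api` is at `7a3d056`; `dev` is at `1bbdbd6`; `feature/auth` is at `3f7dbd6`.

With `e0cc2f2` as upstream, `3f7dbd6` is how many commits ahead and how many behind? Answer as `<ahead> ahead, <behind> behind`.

4 ahead, 2 behind

Reachable from 3f7dbd6: {18d567c, 1b342c8, 22769da, 3f7dbd6, 4b79838}.
Reachable from e0cc2f2: {4b79838, e0cc2f2, f885f50}.
Only in 3f7dbd6's history (ahead): {18d567c, 1b342c8, 22769da, 3f7dbd6} — 4.
Only in e0cc2f2's history (behind): {e0cc2f2, f885f50} — 2.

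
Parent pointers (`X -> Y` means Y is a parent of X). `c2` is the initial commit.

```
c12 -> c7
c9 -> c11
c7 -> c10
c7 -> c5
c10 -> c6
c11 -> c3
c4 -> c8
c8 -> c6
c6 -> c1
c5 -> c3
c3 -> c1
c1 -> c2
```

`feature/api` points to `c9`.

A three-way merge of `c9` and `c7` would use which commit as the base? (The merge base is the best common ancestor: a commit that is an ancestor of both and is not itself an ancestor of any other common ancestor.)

c3

Ancestors of c9: {c1, c11, c2, c3, c9}.
Ancestors of c7: {c1, c10, c2, c3, c5, c6, c7}.
Common ancestors: {c1, c2, c3}.
Among these, c3 is not an ancestor of any other common ancestor — it is the merge base.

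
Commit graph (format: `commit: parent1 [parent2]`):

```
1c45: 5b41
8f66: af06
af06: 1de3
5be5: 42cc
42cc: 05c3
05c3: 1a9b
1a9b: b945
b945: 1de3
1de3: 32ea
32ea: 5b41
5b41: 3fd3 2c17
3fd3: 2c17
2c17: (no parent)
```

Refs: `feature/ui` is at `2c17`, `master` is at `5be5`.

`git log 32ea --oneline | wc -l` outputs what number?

Walking parent pointers from 32ea: reachable set = {2c17, 32ea, 3fd3, 5b41}.
That is 4 commits.

4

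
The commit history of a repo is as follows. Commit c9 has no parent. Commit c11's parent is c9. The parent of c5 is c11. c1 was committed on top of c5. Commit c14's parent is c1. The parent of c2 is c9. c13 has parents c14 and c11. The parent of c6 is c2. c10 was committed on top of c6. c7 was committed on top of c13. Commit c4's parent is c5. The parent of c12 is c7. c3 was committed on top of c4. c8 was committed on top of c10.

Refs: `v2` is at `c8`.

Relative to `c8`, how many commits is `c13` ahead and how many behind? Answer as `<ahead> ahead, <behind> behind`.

Reachable from c13: {c1, c11, c13, c14, c5, c9}.
Reachable from c8: {c10, c2, c6, c8, c9}.
Only in c13's history (ahead): {c1, c11, c13, c14, c5} — 5.
Only in c8's history (behind): {c10, c2, c6, c8} — 4.

5 ahead, 4 behind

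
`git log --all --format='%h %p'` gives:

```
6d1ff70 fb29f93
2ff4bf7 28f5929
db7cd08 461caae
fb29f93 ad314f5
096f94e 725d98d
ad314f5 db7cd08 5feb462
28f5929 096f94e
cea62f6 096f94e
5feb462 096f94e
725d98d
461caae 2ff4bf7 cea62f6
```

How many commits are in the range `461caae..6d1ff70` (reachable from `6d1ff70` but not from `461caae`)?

5

Reachable from 6d1ff70: {096f94e, 28f5929, 2ff4bf7, 461caae, 5feb462, 6d1ff70, 725d98d, ad314f5, cea62f6, db7cd08, fb29f93}.
Reachable from 461caae: {096f94e, 28f5929, 2ff4bf7, 461caae, 725d98d, cea62f6}.
In 6d1ff70's history but not 461caae's: {5feb462, 6d1ff70, ad314f5, db7cd08, fb29f93} — 5 commits.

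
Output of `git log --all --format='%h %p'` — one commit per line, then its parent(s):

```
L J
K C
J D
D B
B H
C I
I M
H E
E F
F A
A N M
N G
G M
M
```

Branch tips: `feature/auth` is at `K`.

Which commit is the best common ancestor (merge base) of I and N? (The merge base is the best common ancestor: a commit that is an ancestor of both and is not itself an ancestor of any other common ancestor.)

Ancestors of I: {I, M}.
Ancestors of N: {G, M, N}.
Common ancestors: {M}.
The only common ancestor is M, so it is the merge base.

M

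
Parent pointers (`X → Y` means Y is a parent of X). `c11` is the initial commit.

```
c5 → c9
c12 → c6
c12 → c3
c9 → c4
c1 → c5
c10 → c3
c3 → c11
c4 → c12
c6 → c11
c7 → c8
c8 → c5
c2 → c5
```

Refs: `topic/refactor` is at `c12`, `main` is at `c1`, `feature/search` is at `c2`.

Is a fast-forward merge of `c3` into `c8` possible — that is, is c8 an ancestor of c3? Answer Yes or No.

A fast-forward from c8 to c3 is possible iff c8 is an ancestor of c3.
Ancestors of c3: {c11, c3}.
c8 is not among them, so fast-forward is not possible.

No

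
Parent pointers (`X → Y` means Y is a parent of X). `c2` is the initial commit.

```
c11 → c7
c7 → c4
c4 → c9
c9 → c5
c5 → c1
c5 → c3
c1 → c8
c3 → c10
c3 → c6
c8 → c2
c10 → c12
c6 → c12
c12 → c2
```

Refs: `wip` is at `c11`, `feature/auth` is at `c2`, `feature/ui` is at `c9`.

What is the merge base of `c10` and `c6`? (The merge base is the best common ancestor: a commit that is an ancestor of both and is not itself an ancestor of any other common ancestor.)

Ancestors of c10: {c10, c12, c2}.
Ancestors of c6: {c12, c2, c6}.
Common ancestors: {c12, c2}.
Among these, c12 is not an ancestor of any other common ancestor — it is the merge base.

c12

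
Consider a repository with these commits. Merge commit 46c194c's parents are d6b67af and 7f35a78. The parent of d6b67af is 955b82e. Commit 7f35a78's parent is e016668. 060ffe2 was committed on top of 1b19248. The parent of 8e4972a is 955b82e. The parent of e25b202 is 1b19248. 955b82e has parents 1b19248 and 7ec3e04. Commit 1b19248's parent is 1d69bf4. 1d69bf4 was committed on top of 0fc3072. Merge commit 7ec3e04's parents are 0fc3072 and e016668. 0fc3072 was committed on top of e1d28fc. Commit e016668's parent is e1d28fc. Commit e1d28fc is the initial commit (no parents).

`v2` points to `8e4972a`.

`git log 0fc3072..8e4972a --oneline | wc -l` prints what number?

Reachable from 8e4972a: {0fc3072, 1b19248, 1d69bf4, 7ec3e04, 8e4972a, 955b82e, e016668, e1d28fc}.
Reachable from 0fc3072: {0fc3072, e1d28fc}.
In 8e4972a's history but not 0fc3072's: {1b19248, 1d69bf4, 7ec3e04, 8e4972a, 955b82e, e016668} — 6 commits.

6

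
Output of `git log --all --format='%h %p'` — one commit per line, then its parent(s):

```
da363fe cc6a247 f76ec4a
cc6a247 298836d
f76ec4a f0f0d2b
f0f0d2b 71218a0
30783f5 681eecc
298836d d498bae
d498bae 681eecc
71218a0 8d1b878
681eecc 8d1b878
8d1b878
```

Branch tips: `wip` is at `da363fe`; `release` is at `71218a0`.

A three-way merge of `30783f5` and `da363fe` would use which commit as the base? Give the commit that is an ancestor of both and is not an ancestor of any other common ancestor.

681eecc

Ancestors of 30783f5: {30783f5, 681eecc, 8d1b878}.
Ancestors of da363fe: {298836d, 681eecc, 71218a0, 8d1b878, cc6a247, d498bae, da363fe, f0f0d2b, f76ec4a}.
Common ancestors: {681eecc, 8d1b878}.
Among these, 681eecc is not an ancestor of any other common ancestor — it is the merge base.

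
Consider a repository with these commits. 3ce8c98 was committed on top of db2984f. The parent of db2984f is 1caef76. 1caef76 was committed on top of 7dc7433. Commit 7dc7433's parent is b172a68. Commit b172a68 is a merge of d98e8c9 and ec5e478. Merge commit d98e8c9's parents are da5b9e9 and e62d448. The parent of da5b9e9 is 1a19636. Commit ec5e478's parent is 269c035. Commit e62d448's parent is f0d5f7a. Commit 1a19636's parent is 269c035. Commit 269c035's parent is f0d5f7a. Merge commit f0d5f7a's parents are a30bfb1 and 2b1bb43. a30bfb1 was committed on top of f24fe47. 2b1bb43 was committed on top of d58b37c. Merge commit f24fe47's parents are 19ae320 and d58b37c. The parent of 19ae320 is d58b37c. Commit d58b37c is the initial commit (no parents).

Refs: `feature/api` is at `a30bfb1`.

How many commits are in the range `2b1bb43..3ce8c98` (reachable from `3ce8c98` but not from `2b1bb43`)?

Reachable from 3ce8c98: {19ae320, 1a19636, 1caef76, 269c035, 2b1bb43, 3ce8c98, 7dc7433, a30bfb1, b172a68, d58b37c, d98e8c9, da5b9e9, db2984f, e62d448, ec5e478, f0d5f7a, f24fe47}.
Reachable from 2b1bb43: {2b1bb43, d58b37c}.
In 3ce8c98's history but not 2b1bb43's: {19ae320, 1a19636, 1caef76, 269c035, 3ce8c98, 7dc7433, a30bfb1, b172a68, d98e8c9, da5b9e9, db2984f, e62d448, ec5e478, f0d5f7a, f24fe47} — 15 commits.

15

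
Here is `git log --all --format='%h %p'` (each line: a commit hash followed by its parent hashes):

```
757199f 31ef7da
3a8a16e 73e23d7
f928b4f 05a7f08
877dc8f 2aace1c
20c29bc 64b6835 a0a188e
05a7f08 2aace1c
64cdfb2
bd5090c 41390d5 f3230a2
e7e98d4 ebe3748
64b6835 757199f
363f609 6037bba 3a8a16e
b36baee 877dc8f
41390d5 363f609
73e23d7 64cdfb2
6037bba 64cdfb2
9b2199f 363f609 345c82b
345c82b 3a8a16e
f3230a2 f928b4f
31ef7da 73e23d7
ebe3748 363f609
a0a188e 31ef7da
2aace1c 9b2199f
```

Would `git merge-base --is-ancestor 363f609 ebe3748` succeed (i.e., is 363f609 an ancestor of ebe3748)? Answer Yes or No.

Ancestors of ebe3748 (commits reachable by following parents): {363f609, 3a8a16e, 6037bba, 64cdfb2, 73e23d7, ebe3748}.
363f609 is in that set, so it is an ancestor of ebe3748.

Yes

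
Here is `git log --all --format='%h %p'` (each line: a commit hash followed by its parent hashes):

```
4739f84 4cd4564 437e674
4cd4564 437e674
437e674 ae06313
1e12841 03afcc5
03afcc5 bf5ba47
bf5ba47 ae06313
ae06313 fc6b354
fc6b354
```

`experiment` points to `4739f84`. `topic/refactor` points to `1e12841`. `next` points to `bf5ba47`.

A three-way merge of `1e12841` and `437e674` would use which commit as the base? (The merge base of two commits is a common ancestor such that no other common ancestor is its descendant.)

ae06313

Ancestors of 1e12841: {03afcc5, 1e12841, ae06313, bf5ba47, fc6b354}.
Ancestors of 437e674: {437e674, ae06313, fc6b354}.
Common ancestors: {ae06313, fc6b354}.
Among these, ae06313 is not an ancestor of any other common ancestor — it is the merge base.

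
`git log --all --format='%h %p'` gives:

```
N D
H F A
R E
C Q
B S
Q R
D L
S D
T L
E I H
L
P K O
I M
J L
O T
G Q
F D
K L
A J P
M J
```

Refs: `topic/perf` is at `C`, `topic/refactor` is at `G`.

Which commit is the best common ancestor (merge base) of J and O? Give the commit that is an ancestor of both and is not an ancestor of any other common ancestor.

Ancestors of J: {J, L}.
Ancestors of O: {L, O, T}.
Common ancestors: {L}.
The only common ancestor is L, so it is the merge base.

L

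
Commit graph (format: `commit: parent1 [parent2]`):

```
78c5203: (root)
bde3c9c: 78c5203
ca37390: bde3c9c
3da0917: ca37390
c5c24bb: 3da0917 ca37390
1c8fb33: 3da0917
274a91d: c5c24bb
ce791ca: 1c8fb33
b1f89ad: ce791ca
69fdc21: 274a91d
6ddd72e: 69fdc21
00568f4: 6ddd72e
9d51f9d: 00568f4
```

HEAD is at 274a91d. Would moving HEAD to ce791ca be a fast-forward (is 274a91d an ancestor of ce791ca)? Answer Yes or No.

No

A fast-forward from 274a91d to ce791ca is possible iff 274a91d is an ancestor of ce791ca.
Ancestors of ce791ca: {1c8fb33, 3da0917, 78c5203, bde3c9c, ca37390, ce791ca}.
274a91d is not among them, so fast-forward is not possible.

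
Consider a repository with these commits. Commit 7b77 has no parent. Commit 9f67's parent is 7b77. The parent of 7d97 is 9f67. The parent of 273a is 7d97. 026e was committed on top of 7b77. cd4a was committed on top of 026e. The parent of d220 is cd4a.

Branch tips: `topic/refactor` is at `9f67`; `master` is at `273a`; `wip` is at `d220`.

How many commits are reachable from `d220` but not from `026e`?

Reachable from d220: {026e, 7b77, cd4a, d220}.
Reachable from 026e: {026e, 7b77}.
In d220's history but not 026e's: {cd4a, d220} — 2 commits.

2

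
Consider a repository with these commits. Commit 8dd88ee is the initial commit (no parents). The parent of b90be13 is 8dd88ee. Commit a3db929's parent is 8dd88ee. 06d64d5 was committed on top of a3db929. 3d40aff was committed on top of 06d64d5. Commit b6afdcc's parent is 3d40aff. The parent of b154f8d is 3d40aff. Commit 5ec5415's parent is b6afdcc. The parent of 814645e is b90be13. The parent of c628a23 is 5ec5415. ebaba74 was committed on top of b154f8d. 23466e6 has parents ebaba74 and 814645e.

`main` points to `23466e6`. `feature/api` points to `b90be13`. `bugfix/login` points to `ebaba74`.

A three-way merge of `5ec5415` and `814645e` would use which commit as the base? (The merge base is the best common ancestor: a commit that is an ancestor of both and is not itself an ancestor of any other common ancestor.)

8dd88ee

Ancestors of 5ec5415: {06d64d5, 3d40aff, 5ec5415, 8dd88ee, a3db929, b6afdcc}.
Ancestors of 814645e: {814645e, 8dd88ee, b90be13}.
Common ancestors: {8dd88ee}.
The only common ancestor is 8dd88ee, so it is the merge base.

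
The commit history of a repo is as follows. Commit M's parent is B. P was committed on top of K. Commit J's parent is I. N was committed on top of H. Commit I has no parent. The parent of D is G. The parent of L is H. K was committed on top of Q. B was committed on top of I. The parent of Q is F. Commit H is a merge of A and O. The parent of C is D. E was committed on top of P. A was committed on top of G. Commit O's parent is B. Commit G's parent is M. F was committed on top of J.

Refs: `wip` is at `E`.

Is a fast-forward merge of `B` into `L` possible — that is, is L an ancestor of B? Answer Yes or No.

No

A fast-forward from L to B is possible iff L is an ancestor of B.
Ancestors of B: {B, I}.
L is not among them, so fast-forward is not possible.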